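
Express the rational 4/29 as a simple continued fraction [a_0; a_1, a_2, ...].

Run the Euclidean algorithm on 4 and 29; the successive quotients are the partial quotients a_0, a_1, ... (each step inverts the fractional part left over by the previous one):
  4 = 0*29 + 4, so a_0 = 0.
  29 = 7*4 + 1, so a_1 = 7.
  4 = 4*1 + 0, so a_2 = 4.
The remainder reaches 0 after 3 divisions, so the expansion has 3 partial quotients, read off in order.

[0; 7, 4]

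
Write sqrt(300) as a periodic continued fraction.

Write x_i = (sqrt(300) + m_i)/d_i with (m_0, d_0) = (0, 1). a_0 = floor(sqrt(300)) = 17, since 17^2 = 289 <= 300 < 324 = 18^2.
Iterate m_{i+1} = d_i*a_i - m_i, d_{i+1} = (300 - m_{i+1}^2)/d_i, a_{i+1} = floor((a_0 + m_{i+1})/d_{i+1}):
  m_1 = 1*17 - 0 = 17, d_1 = (300 - 17^2)/1 = 11/1 = 11, a_1 = floor((17 + 17)/11) = 3.
  m_2 = 11*3 - 17 = 16, d_2 = (300 - 16^2)/11 = 44/11 = 4, a_2 = floor((17 + 16)/4) = 8.
  m_3 = 4*8 - 16 = 16, d_3 = (300 - 16^2)/4 = 44/4 = 11, a_3 = floor((17 + 16)/11) = 3.
  m_4 = 11*3 - 16 = 17, d_4 = (300 - 17^2)/11 = 11/11 = 1, a_4 = floor((17 + 17)/1) = 34.
  m_5 = 1*34 - 17 = 17, d_5 = (300 - 17^2)/1 = 11/1 = 11: (m_5, d_5) = (m_1, d_1) = (17, 11), so from here the quotients repeat a_1, ..., a_4; the period length is 4.
Hence the expansion of sqrt(300) is a_0 = 17 followed by the repeating block 3, 8, 3, 34 (period 4).

[17; (3, 8, 3, 34)]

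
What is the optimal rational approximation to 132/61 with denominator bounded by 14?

13/6

Expand x = 132/61 as a continued fraction with the Euclidean algorithm:
  132 = 2*61 + 10, so a_0 = 2.
  61 = 6*10 + 1, so a_1 = 6.
  10 = 10*1 + 0, so a_2 = 10.
so x = [2; 6, 10].
Convergents (p_i = a_i*p_{i-1} + p_{i-2}, q_i = a_i*q_{i-1} + q_{i-2} with p_{-2}=0, p_{-1}=1, q_{-2}=1, q_{-1}=0), until the denominator exceeds 14:
  i=0: a_0=2, p_0 = 2*1 + 0 = 2, q_0 = 2*0 + 1 = 1.
  i=1: a_1=6, p_1 = 6*2 + 1 = 13, q_1 = 6*1 + 0 = 6.
  i=2: a_2=10, p_2 = 10*13 + 2 = 132, q_2 = 10*6 + 1 = 61.
q_2 = 61 > 14, so the last convergent with denominator <= 14 is p_1/q_1 = 13/6.
The closest fraction with denominator <= 14 is either p_1/q_1 or the intermediate fraction (k*p_1 + p_0)/(k*q_1 + q_0) with the largest k >= 1 whose denominator stays <= 14; these approach x as k grows, and every other convergent or intermediate fraction in range is farther away.
Largest k: floor((14 - q_0)/q_1) = floor((14 - 1)/6) = 2.
That gives (2*13 + 2)/(2*6 + 1) = 28/13.
Compare the errors: |x - 13/6| = |132*6 - 13*61|/(61*6) = 1/366, and |x - 28/13| = |132*13 - 28*61|/(61*13) = 8/793.
Cross-multiplying, 1*793 = 793 < 2928 = 8*366, so 1/366 is smaller: the convergent 13/6 is closer to x than 28/13.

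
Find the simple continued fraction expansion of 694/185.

Run the Euclidean algorithm on 694 and 185; the successive quotients are the partial quotients a_0, a_1, ... (each step inverts the fractional part left over by the previous one):
  694 = 3*185 + 139, so a_0 = 3.
  185 = 1*139 + 46, so a_1 = 1.
  139 = 3*46 + 1, so a_2 = 3.
  46 = 46*1 + 0, so a_3 = 46.
The remainder reaches 0 after 4 divisions, so the expansion has 4 partial quotients, read off in order.

[3; 1, 3, 46]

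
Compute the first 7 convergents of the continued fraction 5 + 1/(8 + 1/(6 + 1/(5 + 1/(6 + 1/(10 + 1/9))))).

Using the convergent recurrence p_i = a_i*p_{i-1} + p_{i-2}, q_i = a_i*q_{i-1} + q_{i-2} with p_{-2}=0, p_{-1}=1, q_{-2}=1, q_{-1}=0:
  i=0: a_0=5, p_0 = 5*1 + 0 = 5, q_0 = 5*0 + 1 = 1.
  i=1: a_1=8, p_1 = 8*5 + 1 = 41, q_1 = 8*1 + 0 = 8.
  i=2: a_2=6, p_2 = 6*41 + 5 = 251, q_2 = 6*8 + 1 = 49.
  i=3: a_3=5, p_3 = 5*251 + 41 = 1296, q_3 = 5*49 + 8 = 253.
  i=4: a_4=6, p_4 = 6*1296 + 251 = 8027, q_4 = 6*253 + 49 = 1567.
  i=5: a_5=10, p_5 = 10*8027 + 1296 = 81566, q_5 = 10*1567 + 253 = 15923.
  i=6: a_6=9, p_6 = 9*81566 + 8027 = 742121, q_6 = 9*15923 + 1567 = 144874.

5/1, 41/8, 251/49, 1296/253, 8027/1567, 81566/15923, 742121/144874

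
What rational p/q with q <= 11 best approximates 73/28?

Expand x = 73/28 as a continued fraction with the Euclidean algorithm:
  73 = 2*28 + 17, so a_0 = 2.
  28 = 1*17 + 11, so a_1 = 1.
  17 = 1*11 + 6, so a_2 = 1.
  11 = 1*6 + 5, so a_3 = 1.
  6 = 1*5 + 1, so a_4 = 1.
  5 = 5*1 + 0, so a_5 = 5.
so x = [2; 1, 1, 1, 1, 5].
Convergents (p_i = a_i*p_{i-1} + p_{i-2}, q_i = a_i*q_{i-1} + q_{i-2} with p_{-2}=0, p_{-1}=1, q_{-2}=1, q_{-1}=0), until the denominator exceeds 11:
  i=0: a_0=2, p_0 = 2*1 + 0 = 2, q_0 = 2*0 + 1 = 1.
  i=1: a_1=1, p_1 = 1*2 + 1 = 3, q_1 = 1*1 + 0 = 1.
  i=2: a_2=1, p_2 = 1*3 + 2 = 5, q_2 = 1*1 + 1 = 2.
  i=3: a_3=1, p_3 = 1*5 + 3 = 8, q_3 = 1*2 + 1 = 3.
  i=4: a_4=1, p_4 = 1*8 + 5 = 13, q_4 = 1*3 + 2 = 5.
  i=5: a_5=5, p_5 = 5*13 + 8 = 73, q_5 = 5*5 + 3 = 28.
q_5 = 28 > 11, so the last convergent with denominator <= 11 is p_4/q_4 = 13/5.
The closest fraction with denominator <= 11 is either p_4/q_4 or the intermediate fraction (k*p_4 + p_3)/(k*q_4 + q_3) with the largest k >= 1 whose denominator stays <= 11; these approach x as k grows, and every other convergent or intermediate fraction in range is farther away.
Largest k: floor((11 - q_3)/q_4) = floor((11 - 3)/5) = 1.
That gives (1*13 + 8)/(1*5 + 3) = 21/8.
Compare the errors: |x - 13/5| = |73*5 - 13*28|/(28*5) = 1/140, and |x - 21/8| = |73*8 - 21*28|/(28*8) = 4/224.
Cross-multiplying, 1*224 = 224 < 560 = 4*140, so 1/140 is smaller: the convergent 13/5 is closer to x than 21/8.

13/5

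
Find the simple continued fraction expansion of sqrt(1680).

[40; (1, 80)]

Write x_i = (sqrt(1680) + m_i)/d_i with (m_0, d_0) = (0, 1). a_0 = floor(sqrt(1680)) = 40, since 40^2 = 1600 <= 1680 < 1681 = 41^2.
Iterate m_{i+1} = d_i*a_i - m_i, d_{i+1} = (1680 - m_{i+1}^2)/d_i, a_{i+1} = floor((a_0 + m_{i+1})/d_{i+1}):
  m_1 = 1*40 - 0 = 40, d_1 = (1680 - 40^2)/1 = 80/1 = 80, a_1 = floor((40 + 40)/80) = 1.
  m_2 = 80*1 - 40 = 40, d_2 = (1680 - 40^2)/80 = 80/80 = 1, a_2 = floor((40 + 40)/1) = 80.
  m_3 = 1*80 - 40 = 40, d_3 = (1680 - 40^2)/1 = 80/1 = 80: (m_3, d_3) = (m_1, d_1) = (40, 80), so from here the quotients repeat a_1, a_2; the period length is 2.
Hence the expansion of sqrt(1680) is a_0 = 40 followed by the repeating block 1, 80 (period 2).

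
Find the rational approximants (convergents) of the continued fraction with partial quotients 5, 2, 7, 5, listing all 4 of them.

Using the convergent recurrence p_i = a_i*p_{i-1} + p_{i-2}, q_i = a_i*q_{i-1} + q_{i-2} with p_{-2}=0, p_{-1}=1, q_{-2}=1, q_{-1}=0:
  i=0: a_0=5, p_0 = 5*1 + 0 = 5, q_0 = 5*0 + 1 = 1.
  i=1: a_1=2, p_1 = 2*5 + 1 = 11, q_1 = 2*1 + 0 = 2.
  i=2: a_2=7, p_2 = 7*11 + 5 = 82, q_2 = 7*2 + 1 = 15.
  i=3: a_3=5, p_3 = 5*82 + 11 = 421, q_3 = 5*15 + 2 = 77.

5/1, 11/2, 82/15, 421/77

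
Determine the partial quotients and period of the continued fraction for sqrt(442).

Write x_i = (sqrt(442) + m_i)/d_i with (m_0, d_0) = (0, 1). a_0 = floor(sqrt(442)) = 21, since 21^2 = 441 <= 442 < 484 = 22^2.
Iterate m_{i+1} = d_i*a_i - m_i, d_{i+1} = (442 - m_{i+1}^2)/d_i, a_{i+1} = floor((a_0 + m_{i+1})/d_{i+1}):
  m_1 = 1*21 - 0 = 21, d_1 = (442 - 21^2)/1 = 1/1 = 1, a_1 = floor((21 + 21)/1) = 42.
  m_2 = 1*42 - 21 = 21, d_2 = (442 - 21^2)/1 = 1/1 = 1: (m_2, d_2) = (m_1, d_1) = (21, 1), so from here the quotient a_1 repeats; the period length is 1.
Hence the expansion of sqrt(442) is a_0 = 21 followed by the repeating block 42 (period 1).

[21; (42)]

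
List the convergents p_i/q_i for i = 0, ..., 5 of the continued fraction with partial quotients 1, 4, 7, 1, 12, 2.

1/1, 5/4, 36/29, 41/33, 528/425, 1097/883

Using the convergent recurrence p_i = a_i*p_{i-1} + p_{i-2}, q_i = a_i*q_{i-1} + q_{i-2} with p_{-2}=0, p_{-1}=1, q_{-2}=1, q_{-1}=0:
  i=0: a_0=1, p_0 = 1*1 + 0 = 1, q_0 = 1*0 + 1 = 1.
  i=1: a_1=4, p_1 = 4*1 + 1 = 5, q_1 = 4*1 + 0 = 4.
  i=2: a_2=7, p_2 = 7*5 + 1 = 36, q_2 = 7*4 + 1 = 29.
  i=3: a_3=1, p_3 = 1*36 + 5 = 41, q_3 = 1*29 + 4 = 33.
  i=4: a_4=12, p_4 = 12*41 + 36 = 528, q_4 = 12*33 + 29 = 425.
  i=5: a_5=2, p_5 = 2*528 + 41 = 1097, q_5 = 2*425 + 33 = 883.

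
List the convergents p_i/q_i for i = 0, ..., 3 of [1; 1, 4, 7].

Using the convergent recurrence p_i = a_i*p_{i-1} + p_{i-2}, q_i = a_i*q_{i-1} + q_{i-2} with p_{-2}=0, p_{-1}=1, q_{-2}=1, q_{-1}=0:
  i=0: a_0=1, p_0 = 1*1 + 0 = 1, q_0 = 1*0 + 1 = 1.
  i=1: a_1=1, p_1 = 1*1 + 1 = 2, q_1 = 1*1 + 0 = 1.
  i=2: a_2=4, p_2 = 4*2 + 1 = 9, q_2 = 4*1 + 1 = 5.
  i=3: a_3=7, p_3 = 7*9 + 2 = 65, q_3 = 7*5 + 1 = 36.

1/1, 2/1, 9/5, 65/36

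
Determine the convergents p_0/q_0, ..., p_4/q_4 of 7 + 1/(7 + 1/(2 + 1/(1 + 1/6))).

7/1, 50/7, 107/15, 157/22, 1049/147

Using the convergent recurrence p_i = a_i*p_{i-1} + p_{i-2}, q_i = a_i*q_{i-1} + q_{i-2} with p_{-2}=0, p_{-1}=1, q_{-2}=1, q_{-1}=0:
  i=0: a_0=7, p_0 = 7*1 + 0 = 7, q_0 = 7*0 + 1 = 1.
  i=1: a_1=7, p_1 = 7*7 + 1 = 50, q_1 = 7*1 + 0 = 7.
  i=2: a_2=2, p_2 = 2*50 + 7 = 107, q_2 = 2*7 + 1 = 15.
  i=3: a_3=1, p_3 = 1*107 + 50 = 157, q_3 = 1*15 + 7 = 22.
  i=4: a_4=6, p_4 = 6*157 + 107 = 1049, q_4 = 6*22 + 15 = 147.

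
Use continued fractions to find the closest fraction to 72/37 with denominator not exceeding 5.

Expand x = 72/37 as a continued fraction with the Euclidean algorithm:
  72 = 1*37 + 35, so a_0 = 1.
  37 = 1*35 + 2, so a_1 = 1.
  35 = 17*2 + 1, so a_2 = 17.
  2 = 2*1 + 0, so a_3 = 2.
so x = [1; 1, 17, 2].
Convergents (p_i = a_i*p_{i-1} + p_{i-2}, q_i = a_i*q_{i-1} + q_{i-2} with p_{-2}=0, p_{-1}=1, q_{-2}=1, q_{-1}=0), until the denominator exceeds 5:
  i=0: a_0=1, p_0 = 1*1 + 0 = 1, q_0 = 1*0 + 1 = 1.
  i=1: a_1=1, p_1 = 1*1 + 1 = 2, q_1 = 1*1 + 0 = 1.
  i=2: a_2=17, p_2 = 17*2 + 1 = 35, q_2 = 17*1 + 1 = 18.
q_2 = 18 > 5, so the last convergent with denominator <= 5 is p_1/q_1 = 2/1.
The closest fraction with denominator <= 5 is either p_1/q_1 or the intermediate fraction (k*p_1 + p_0)/(k*q_1 + q_0) with the largest k >= 1 whose denominator stays <= 5; these approach x as k grows, and every other convergent or intermediate fraction in range is farther away.
Largest k: floor((5 - q_0)/q_1) = floor((5 - 1)/1) = 4.
That gives (4*2 + 1)/(4*1 + 1) = 9/5.
Compare the errors: |x - 2/1| = |72*1 - 2*37|/(37*1) = 2/37, and |x - 9/5| = |72*5 - 9*37|/(37*5) = 27/185.
Cross-multiplying, 2*185 = 370 < 999 = 27*37, so 2/37 is smaller: the convergent 2/1 is closer to x than 9/5.

2/1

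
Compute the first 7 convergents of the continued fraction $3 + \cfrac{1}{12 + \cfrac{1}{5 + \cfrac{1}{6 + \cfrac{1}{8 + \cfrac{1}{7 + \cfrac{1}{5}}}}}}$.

Using the convergent recurrence p_i = a_i*p_{i-1} + p_{i-2}, q_i = a_i*q_{i-1} + q_{i-2} with p_{-2}=0, p_{-1}=1, q_{-2}=1, q_{-1}=0:
  i=0: a_0=3, p_0 = 3*1 + 0 = 3, q_0 = 3*0 + 1 = 1.
  i=1: a_1=12, p_1 = 12*3 + 1 = 37, q_1 = 12*1 + 0 = 12.
  i=2: a_2=5, p_2 = 5*37 + 3 = 188, q_2 = 5*12 + 1 = 61.
  i=3: a_3=6, p_3 = 6*188 + 37 = 1165, q_3 = 6*61 + 12 = 378.
  i=4: a_4=8, p_4 = 8*1165 + 188 = 9508, q_4 = 8*378 + 61 = 3085.
  i=5: a_5=7, p_5 = 7*9508 + 1165 = 67721, q_5 = 7*3085 + 378 = 21973.
  i=6: a_6=5, p_6 = 5*67721 + 9508 = 348113, q_6 = 5*21973 + 3085 = 112950.

3/1, 37/12, 188/61, 1165/378, 9508/3085, 67721/21973, 348113/112950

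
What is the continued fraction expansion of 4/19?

[0; 4, 1, 3]

Run the Euclidean algorithm on 4 and 19; the successive quotients are the partial quotients a_0, a_1, ... (each step inverts the fractional part left over by the previous one):
  4 = 0*19 + 4, so a_0 = 0.
  19 = 4*4 + 3, so a_1 = 4.
  4 = 1*3 + 1, so a_2 = 1.
  3 = 3*1 + 0, so a_3 = 3.
The remainder reaches 0 after 4 divisions, so the expansion has 4 partial quotients, read off in order.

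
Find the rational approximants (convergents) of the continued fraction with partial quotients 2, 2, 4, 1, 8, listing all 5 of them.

2/1, 5/2, 22/9, 27/11, 238/97

Using the convergent recurrence p_i = a_i*p_{i-1} + p_{i-2}, q_i = a_i*q_{i-1} + q_{i-2} with p_{-2}=0, p_{-1}=1, q_{-2}=1, q_{-1}=0:
  i=0: a_0=2, p_0 = 2*1 + 0 = 2, q_0 = 2*0 + 1 = 1.
  i=1: a_1=2, p_1 = 2*2 + 1 = 5, q_1 = 2*1 + 0 = 2.
  i=2: a_2=4, p_2 = 4*5 + 2 = 22, q_2 = 4*2 + 1 = 9.
  i=3: a_3=1, p_3 = 1*22 + 5 = 27, q_3 = 1*9 + 2 = 11.
  i=4: a_4=8, p_4 = 8*27 + 22 = 238, q_4 = 8*11 + 9 = 97.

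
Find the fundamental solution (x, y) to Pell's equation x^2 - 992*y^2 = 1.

(x, y) = (63, 2)

First expand sqrt(992) as a continued fraction. With x_i = (sqrt(992) + m_i)/d_i and (m_0, d_0) = (0, 1): a_0 = floor(sqrt(992)) = 31, since 31^2 = 961 <= 992 < 1024 = 32^2.
Iterate m_{i+1} = d_i*a_i - m_i, d_{i+1} = (992 - m_{i+1}^2)/d_i, a_{i+1} = floor((a_0 + m_{i+1})/d_{i+1}):
  m_1 = 1*31 - 0 = 31, d_1 = (992 - 31^2)/1 = 31/1 = 31, a_1 = floor((31 + 31)/31) = 2.
  m_2 = 31*2 - 31 = 31, d_2 = (992 - 31^2)/31 = 31/31 = 1, a_2 = floor((31 + 31)/1) = 62.
  m_3 = 1*62 - 31 = 31, d_3 = (992 - 31^2)/1 = 31/1 = 31: (m_3, d_3) = (m_1, d_1) = (31, 31), so from here the quotients repeat a_1, a_2; the period length is 2.
So sqrt(992) = [31; (2, 62)] with period length k = 2.
k is even, so the fundamental solution of x^2 - 992y^2 = 1 is (p_{k-1}, q_{k-1}) = (p_1, q_1); compute convergents through index 1.
Convergents (p_i = a_i*p_{i-1} + p_{i-2}, q_i = a_i*q_{i-1} + q_{i-2} with p_{-2}=0, p_{-1}=1, q_{-2}=1, q_{-1}=0):
  i=0: a_0=31, p_0 = 31*1 + 0 = 31, q_0 = 31*0 + 1 = 1.
  i=1: a_1=2, p_1 = 2*31 + 1 = 63, q_1 = 2*1 + 0 = 2.
Check: 63^2 - 992*2^2 = 3969 - 3968 = 1, so (x, y) = (63, 2) solves the equation, and by the theorem it is the least positive solution.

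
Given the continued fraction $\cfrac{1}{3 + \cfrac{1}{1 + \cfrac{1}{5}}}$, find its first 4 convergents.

0/1, 1/3, 1/4, 6/23

Using the convergent recurrence p_i = a_i*p_{i-1} + p_{i-2}, q_i = a_i*q_{i-1} + q_{i-2} with p_{-2}=0, p_{-1}=1, q_{-2}=1, q_{-1}=0:
  i=0: a_0=0, p_0 = 0*1 + 0 = 0, q_0 = 0*0 + 1 = 1.
  i=1: a_1=3, p_1 = 3*0 + 1 = 1, q_1 = 3*1 + 0 = 3.
  i=2: a_2=1, p_2 = 1*1 + 0 = 1, q_2 = 1*3 + 1 = 4.
  i=3: a_3=5, p_3 = 5*1 + 1 = 6, q_3 = 5*4 + 3 = 23.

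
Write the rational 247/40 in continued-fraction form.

[6; 5, 1, 2, 2]

Run the Euclidean algorithm on 247 and 40; the successive quotients are the partial quotients a_0, a_1, ... (each step inverts the fractional part left over by the previous one):
  247 = 6*40 + 7, so a_0 = 6.
  40 = 5*7 + 5, so a_1 = 5.
  7 = 1*5 + 2, so a_2 = 1.
  5 = 2*2 + 1, so a_3 = 2.
  2 = 2*1 + 0, so a_4 = 2.
The remainder reaches 0 after 5 divisions, so the expansion has 5 partial quotients, read off in order.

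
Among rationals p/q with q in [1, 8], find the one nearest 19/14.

Expand x = 19/14 as a continued fraction with the Euclidean algorithm:
  19 = 1*14 + 5, so a_0 = 1.
  14 = 2*5 + 4, so a_1 = 2.
  5 = 1*4 + 1, so a_2 = 1.
  4 = 4*1 + 0, so a_3 = 4.
so x = [1; 2, 1, 4].
Convergents (p_i = a_i*p_{i-1} + p_{i-2}, q_i = a_i*q_{i-1} + q_{i-2} with p_{-2}=0, p_{-1}=1, q_{-2}=1, q_{-1}=0), until the denominator exceeds 8:
  i=0: a_0=1, p_0 = 1*1 + 0 = 1, q_0 = 1*0 + 1 = 1.
  i=1: a_1=2, p_1 = 2*1 + 1 = 3, q_1 = 2*1 + 0 = 2.
  i=2: a_2=1, p_2 = 1*3 + 1 = 4, q_2 = 1*2 + 1 = 3.
  i=3: a_3=4, p_3 = 4*4 + 3 = 19, q_3 = 4*3 + 2 = 14.
q_3 = 14 > 8, so the last convergent with denominator <= 8 is p_2/q_2 = 4/3.
The closest fraction with denominator <= 8 is either p_2/q_2 or the intermediate fraction (k*p_2 + p_1)/(k*q_2 + q_1) with the largest k >= 1 whose denominator stays <= 8; these approach x as k grows, and every other convergent or intermediate fraction in range is farther away.
Largest k: floor((8 - q_1)/q_2) = floor((8 - 2)/3) = 2.
That gives (2*4 + 3)/(2*3 + 2) = 11/8.
Compare the errors: |x - 4/3| = |19*3 - 4*14|/(14*3) = 1/42, and |x - 11/8| = |19*8 - 11*14|/(14*8) = 2/112.
Cross-multiplying, 2*42 = 84 < 112 = 1*112, so 2/112 is smaller: the intermediate fraction 11/8 is closer to x than 4/3.

11/8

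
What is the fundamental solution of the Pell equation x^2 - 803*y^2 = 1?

(x, y) = (7226, 255)

First expand sqrt(803) as a continued fraction. With x_i = (sqrt(803) + m_i)/d_i and (m_0, d_0) = (0, 1): a_0 = floor(sqrt(803)) = 28, since 28^2 = 784 <= 803 < 841 = 29^2.
Iterate m_{i+1} = d_i*a_i - m_i, d_{i+1} = (803 - m_{i+1}^2)/d_i, a_{i+1} = floor((a_0 + m_{i+1})/d_{i+1}):
  m_1 = 1*28 - 0 = 28, d_1 = (803 - 28^2)/1 = 19/1 = 19, a_1 = floor((28 + 28)/19) = 2.
  m_2 = 19*2 - 28 = 10, d_2 = (803 - 10^2)/19 = 703/19 = 37, a_2 = floor((28 + 10)/37) = 1.
  m_3 = 37*1 - 10 = 27, d_3 = (803 - 27^2)/37 = 74/37 = 2, a_3 = floor((28 + 27)/2) = 27.
  m_4 = 2*27 - 27 = 27, d_4 = (803 - 27^2)/2 = 74/2 = 37, a_4 = floor((28 + 27)/37) = 1.
  m_5 = 37*1 - 27 = 10, d_5 = (803 - 10^2)/37 = 703/37 = 19, a_5 = floor((28 + 10)/19) = 2.
  m_6 = 19*2 - 10 = 28, d_6 = (803 - 28^2)/19 = 19/19 = 1, a_6 = floor((28 + 28)/1) = 56.
  m_7 = 1*56 - 28 = 28, d_7 = (803 - 28^2)/1 = 19/1 = 19: (m_7, d_7) = (m_1, d_1) = (28, 19), so from here the quotients repeat a_1, ..., a_6; the period length is 6.
So sqrt(803) = [28; (2, 1, 27, 1, 2, 56)] with period length k = 6.
k is even, so the fundamental solution of x^2 - 803y^2 = 1 is (p_{k-1}, q_{k-1}) = (p_5, q_5); compute convergents through index 5.
Convergents (p_i = a_i*p_{i-1} + p_{i-2}, q_i = a_i*q_{i-1} + q_{i-2} with p_{-2}=0, p_{-1}=1, q_{-2}=1, q_{-1}=0):
  i=0: a_0=28, p_0 = 28*1 + 0 = 28, q_0 = 28*0 + 1 = 1.
  i=1: a_1=2, p_1 = 2*28 + 1 = 57, q_1 = 2*1 + 0 = 2.
  i=2: a_2=1, p_2 = 1*57 + 28 = 85, q_2 = 1*2 + 1 = 3.
  i=3: a_3=27, p_3 = 27*85 + 57 = 2352, q_3 = 27*3 + 2 = 83.
  i=4: a_4=1, p_4 = 1*2352 + 85 = 2437, q_4 = 1*83 + 3 = 86.
  i=5: a_5=2, p_5 = 2*2437 + 2352 = 7226, q_5 = 2*86 + 83 = 255.
Check: 7226^2 - 803*255^2 = 52215076 - 52215075 = 1, so (x, y) = (7226, 255) solves the equation, and by the theorem it is the least positive solution.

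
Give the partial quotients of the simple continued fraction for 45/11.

Run the Euclidean algorithm on 45 and 11; the successive quotients are the partial quotients a_0, a_1, ... (each step inverts the fractional part left over by the previous one):
  45 = 4*11 + 1, so a_0 = 4.
  11 = 11*1 + 0, so a_1 = 11.
The remainder reaches 0 after 2 divisions, so the expansion has 2 partial quotients, read off in order.

[4; 11]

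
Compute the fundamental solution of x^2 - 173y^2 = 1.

First expand sqrt(173) as a continued fraction. With x_i = (sqrt(173) + m_i)/d_i and (m_0, d_0) = (0, 1): a_0 = floor(sqrt(173)) = 13, since 13^2 = 169 <= 173 < 196 = 14^2.
Iterate m_{i+1} = d_i*a_i - m_i, d_{i+1} = (173 - m_{i+1}^2)/d_i, a_{i+1} = floor((a_0 + m_{i+1})/d_{i+1}):
  m_1 = 1*13 - 0 = 13, d_1 = (173 - 13^2)/1 = 4/1 = 4, a_1 = floor((13 + 13)/4) = 6.
  m_2 = 4*6 - 13 = 11, d_2 = (173 - 11^2)/4 = 52/4 = 13, a_2 = floor((13 + 11)/13) = 1.
  m_3 = 13*1 - 11 = 2, d_3 = (173 - 2^2)/13 = 169/13 = 13, a_3 = floor((13 + 2)/13) = 1.
  m_4 = 13*1 - 2 = 11, d_4 = (173 - 11^2)/13 = 52/13 = 4, a_4 = floor((13 + 11)/4) = 6.
  m_5 = 4*6 - 11 = 13, d_5 = (173 - 13^2)/4 = 4/4 = 1, a_5 = floor((13 + 13)/1) = 26.
  m_6 = 1*26 - 13 = 13, d_6 = (173 - 13^2)/1 = 4/1 = 4: (m_6, d_6) = (m_1, d_1) = (13, 4), so from here the quotients repeat a_1, ..., a_5; the period length is 5.
So sqrt(173) = [13; (6, 1, 1, 6, 26)] with period length k = 5.
k is odd, so (p_{k-1}, q_{k-1}) only solves x^2 - 173y^2 = -1 and the fundamental solution of x^2 - 173y^2 = 1 is (p_{2k-1}, q_{2k-1}) = (p_9, q_9); compute convergents through index 9, running through the period twice.
Convergents (p_i = a_i*p_{i-1} + p_{i-2}, q_i = a_i*q_{i-1} + q_{i-2} with p_{-2}=0, p_{-1}=1, q_{-2}=1, q_{-1}=0):
  i=0: a_0=13, p_0 = 13*1 + 0 = 13, q_0 = 13*0 + 1 = 1.
  i=1: a_1=6, p_1 = 6*13 + 1 = 79, q_1 = 6*1 + 0 = 6.
  i=2: a_2=1, p_2 = 1*79 + 13 = 92, q_2 = 1*6 + 1 = 7.
  i=3: a_3=1, p_3 = 1*92 + 79 = 171, q_3 = 1*7 + 6 = 13.
  i=4: a_4=6, p_4 = 6*171 + 92 = 1118, q_4 = 6*13 + 7 = 85.
  i=5: a_5=26, p_5 = 26*1118 + 171 = 29239, q_5 = 26*85 + 13 = 2223.
  i=6: a_6=6, p_6 = 6*29239 + 1118 = 176552, q_6 = 6*2223 + 85 = 13423.
  i=7: a_7=1, p_7 = 1*176552 + 29239 = 205791, q_7 = 1*13423 + 2223 = 15646.
  i=8: a_8=1, p_8 = 1*205791 + 176552 = 382343, q_8 = 1*15646 + 13423 = 29069.
  i=9: a_9=6, p_9 = 6*382343 + 205791 = 2499849, q_9 = 6*29069 + 15646 = 190060.
Indeed p_4^2 - 173*q_4^2 = 1249924 - 1249925 = -1, not +1.
Check: 2499849^2 - 173*190060^2 = 6249245022801 - 6249245022800 = 1, so (x, y) = (2499849, 190060) solves the equation, and by the theorem it is the least positive solution.

(x, y) = (2499849, 190060)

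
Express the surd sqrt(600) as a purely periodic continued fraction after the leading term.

Write x_i = (sqrt(600) + m_i)/d_i with (m_0, d_0) = (0, 1). a_0 = floor(sqrt(600)) = 24, since 24^2 = 576 <= 600 < 625 = 25^2.
Iterate m_{i+1} = d_i*a_i - m_i, d_{i+1} = (600 - m_{i+1}^2)/d_i, a_{i+1} = floor((a_0 + m_{i+1})/d_{i+1}):
  m_1 = 1*24 - 0 = 24, d_1 = (600 - 24^2)/1 = 24/1 = 24, a_1 = floor((24 + 24)/24) = 2.
  m_2 = 24*2 - 24 = 24, d_2 = (600 - 24^2)/24 = 24/24 = 1, a_2 = floor((24 + 24)/1) = 48.
  m_3 = 1*48 - 24 = 24, d_3 = (600 - 24^2)/1 = 24/1 = 24: (m_3, d_3) = (m_1, d_1) = (24, 24), so from here the quotients repeat a_1, a_2; the period length is 2.
Hence the expansion of sqrt(600) is a_0 = 24 followed by the repeating block 2, 48 (period 2).

[24; (2, 48)]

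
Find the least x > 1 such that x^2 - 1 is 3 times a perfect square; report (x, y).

First expand sqrt(3) as a continued fraction. With x_i = (sqrt(3) + m_i)/d_i and (m_0, d_0) = (0, 1): a_0 = floor(sqrt(3)) = 1, since 1^2 = 1 <= 3 < 4 = 2^2.
Iterate m_{i+1} = d_i*a_i - m_i, d_{i+1} = (3 - m_{i+1}^2)/d_i, a_{i+1} = floor((a_0 + m_{i+1})/d_{i+1}):
  m_1 = 1*1 - 0 = 1, d_1 = (3 - 1^2)/1 = 2/1 = 2, a_1 = floor((1 + 1)/2) = 1.
  m_2 = 2*1 - 1 = 1, d_2 = (3 - 1^2)/2 = 2/2 = 1, a_2 = floor((1 + 1)/1) = 2.
  m_3 = 1*2 - 1 = 1, d_3 = (3 - 1^2)/1 = 2/1 = 2: (m_3, d_3) = (m_1, d_1) = (1, 2), so from here the quotients repeat a_1, a_2; the period length is 2.
So sqrt(3) = [1; (1, 2)] with period length k = 2.
k is even, so the fundamental solution of x^2 - 3y^2 = 1 is (p_{k-1}, q_{k-1}) = (p_1, q_1); compute convergents through index 1.
Convergents (p_i = a_i*p_{i-1} + p_{i-2}, q_i = a_i*q_{i-1} + q_{i-2} with p_{-2}=0, p_{-1}=1, q_{-2}=1, q_{-1}=0):
  i=0: a_0=1, p_0 = 1*1 + 0 = 1, q_0 = 1*0 + 1 = 1.
  i=1: a_1=1, p_1 = 1*1 + 1 = 2, q_1 = 1*1 + 0 = 1.
Check: 2^2 - 3*1^2 = 4 - 3 = 1, so (x, y) = (2, 1) solves the equation, and by the theorem it is the least positive solution.

(x, y) = (2, 1)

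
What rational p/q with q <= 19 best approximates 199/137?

16/11

Expand x = 199/137 as a continued fraction with the Euclidean algorithm:
  199 = 1*137 + 62, so a_0 = 1.
  137 = 2*62 + 13, so a_1 = 2.
  62 = 4*13 + 10, so a_2 = 4.
  13 = 1*10 + 3, so a_3 = 1.
  10 = 3*3 + 1, so a_4 = 3.
  3 = 3*1 + 0, so a_5 = 3.
so x = [1; 2, 4, 1, 3, 3].
Convergents (p_i = a_i*p_{i-1} + p_{i-2}, q_i = a_i*q_{i-1} + q_{i-2} with p_{-2}=0, p_{-1}=1, q_{-2}=1, q_{-1}=0), until the denominator exceeds 19:
  i=0: a_0=1, p_0 = 1*1 + 0 = 1, q_0 = 1*0 + 1 = 1.
  i=1: a_1=2, p_1 = 2*1 + 1 = 3, q_1 = 2*1 + 0 = 2.
  i=2: a_2=4, p_2 = 4*3 + 1 = 13, q_2 = 4*2 + 1 = 9.
  i=3: a_3=1, p_3 = 1*13 + 3 = 16, q_3 = 1*9 + 2 = 11.
  i=4: a_4=3, p_4 = 3*16 + 13 = 61, q_4 = 3*11 + 9 = 42.
q_4 = 42 > 19, so the last convergent with denominator <= 19 is p_3/q_3 = 16/11.
The closest fraction with denominator <= 19 is either p_3/q_3 or the intermediate fraction (k*p_3 + p_2)/(k*q_3 + q_2) with the largest k >= 1 whose denominator stays <= 19; these approach x as k grows, and every other convergent or intermediate fraction in range is farther away.
Largest k: floor((19 - q_2)/q_3) = floor((19 - 9)/11) = 0.
Since k = 0, no intermediate fraction beyond p_3/q_3 has denominator <= 19, so the convergent 16/11 is the closest (its error is |199*11 - 16*137|/(137*11) = 3/1507).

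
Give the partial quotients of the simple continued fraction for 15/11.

[1; 2, 1, 3]

Run the Euclidean algorithm on 15 and 11; the successive quotients are the partial quotients a_0, a_1, ... (each step inverts the fractional part left over by the previous one):
  15 = 1*11 + 4, so a_0 = 1.
  11 = 2*4 + 3, so a_1 = 2.
  4 = 1*3 + 1, so a_2 = 1.
  3 = 3*1 + 0, so a_3 = 3.
The remainder reaches 0 after 4 divisions, so the expansion has 4 partial quotients, read off in order.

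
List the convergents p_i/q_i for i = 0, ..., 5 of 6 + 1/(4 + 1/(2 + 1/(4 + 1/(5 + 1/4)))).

Using the convergent recurrence p_i = a_i*p_{i-1} + p_{i-2}, q_i = a_i*q_{i-1} + q_{i-2} with p_{-2}=0, p_{-1}=1, q_{-2}=1, q_{-1}=0:
  i=0: a_0=6, p_0 = 6*1 + 0 = 6, q_0 = 6*0 + 1 = 1.
  i=1: a_1=4, p_1 = 4*6 + 1 = 25, q_1 = 4*1 + 0 = 4.
  i=2: a_2=2, p_2 = 2*25 + 6 = 56, q_2 = 2*4 + 1 = 9.
  i=3: a_3=4, p_3 = 4*56 + 25 = 249, q_3 = 4*9 + 4 = 40.
  i=4: a_4=5, p_4 = 5*249 + 56 = 1301, q_4 = 5*40 + 9 = 209.
  i=5: a_5=4, p_5 = 4*1301 + 249 = 5453, q_5 = 4*209 + 40 = 876.

6/1, 25/4, 56/9, 249/40, 1301/209, 5453/876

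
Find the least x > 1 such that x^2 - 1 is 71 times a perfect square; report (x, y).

(x, y) = (3480, 413)

First expand sqrt(71) as a continued fraction. With x_i = (sqrt(71) + m_i)/d_i and (m_0, d_0) = (0, 1): a_0 = floor(sqrt(71)) = 8, since 8^2 = 64 <= 71 < 81 = 9^2.
Iterate m_{i+1} = d_i*a_i - m_i, d_{i+1} = (71 - m_{i+1}^2)/d_i, a_{i+1} = floor((a_0 + m_{i+1})/d_{i+1}):
  m_1 = 1*8 - 0 = 8, d_1 = (71 - 8^2)/1 = 7/1 = 7, a_1 = floor((8 + 8)/7) = 2.
  m_2 = 7*2 - 8 = 6, d_2 = (71 - 6^2)/7 = 35/7 = 5, a_2 = floor((8 + 6)/5) = 2.
  m_3 = 5*2 - 6 = 4, d_3 = (71 - 4^2)/5 = 55/5 = 11, a_3 = floor((8 + 4)/11) = 1.
  m_4 = 11*1 - 4 = 7, d_4 = (71 - 7^2)/11 = 22/11 = 2, a_4 = floor((8 + 7)/2) = 7.
  m_5 = 2*7 - 7 = 7, d_5 = (71 - 7^2)/2 = 22/2 = 11, a_5 = floor((8 + 7)/11) = 1.
  m_6 = 11*1 - 7 = 4, d_6 = (71 - 4^2)/11 = 55/11 = 5, a_6 = floor((8 + 4)/5) = 2.
  m_7 = 5*2 - 4 = 6, d_7 = (71 - 6^2)/5 = 35/5 = 7, a_7 = floor((8 + 6)/7) = 2.
  m_8 = 7*2 - 6 = 8, d_8 = (71 - 8^2)/7 = 7/7 = 1, a_8 = floor((8 + 8)/1) = 16.
  m_9 = 1*16 - 8 = 8, d_9 = (71 - 8^2)/1 = 7/1 = 7: (m_9, d_9) = (m_1, d_1) = (8, 7), so from here the quotients repeat a_1, ..., a_8; the period length is 8.
So sqrt(71) = [8; (2, 2, 1, 7, 1, 2, 2, 16)] with period length k = 8.
k is even, so the fundamental solution of x^2 - 71y^2 = 1 is (p_{k-1}, q_{k-1}) = (p_7, q_7); compute convergents through index 7.
Convergents (p_i = a_i*p_{i-1} + p_{i-2}, q_i = a_i*q_{i-1} + q_{i-2} with p_{-2}=0, p_{-1}=1, q_{-2}=1, q_{-1}=0):
  i=0: a_0=8, p_0 = 8*1 + 0 = 8, q_0 = 8*0 + 1 = 1.
  i=1: a_1=2, p_1 = 2*8 + 1 = 17, q_1 = 2*1 + 0 = 2.
  i=2: a_2=2, p_2 = 2*17 + 8 = 42, q_2 = 2*2 + 1 = 5.
  i=3: a_3=1, p_3 = 1*42 + 17 = 59, q_3 = 1*5 + 2 = 7.
  i=4: a_4=7, p_4 = 7*59 + 42 = 455, q_4 = 7*7 + 5 = 54.
  i=5: a_5=1, p_5 = 1*455 + 59 = 514, q_5 = 1*54 + 7 = 61.
  i=6: a_6=2, p_6 = 2*514 + 455 = 1483, q_6 = 2*61 + 54 = 176.
  i=7: a_7=2, p_7 = 2*1483 + 514 = 3480, q_7 = 2*176 + 61 = 413.
Check: 3480^2 - 71*413^2 = 12110400 - 12110399 = 1, so (x, y) = (3480, 413) solves the equation, and by the theorem it is the least positive solution.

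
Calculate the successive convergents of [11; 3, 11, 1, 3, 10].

Using the convergent recurrence p_i = a_i*p_{i-1} + p_{i-2}, q_i = a_i*q_{i-1} + q_{i-2} with p_{-2}=0, p_{-1}=1, q_{-2}=1, q_{-1}=0:
  i=0: a_0=11, p_0 = 11*1 + 0 = 11, q_0 = 11*0 + 1 = 1.
  i=1: a_1=3, p_1 = 3*11 + 1 = 34, q_1 = 3*1 + 0 = 3.
  i=2: a_2=11, p_2 = 11*34 + 11 = 385, q_2 = 11*3 + 1 = 34.
  i=3: a_3=1, p_3 = 1*385 + 34 = 419, q_3 = 1*34 + 3 = 37.
  i=4: a_4=3, p_4 = 3*419 + 385 = 1642, q_4 = 3*37 + 34 = 145.
  i=5: a_5=10, p_5 = 10*1642 + 419 = 16839, q_5 = 10*145 + 37 = 1487.

11/1, 34/3, 385/34, 419/37, 1642/145, 16839/1487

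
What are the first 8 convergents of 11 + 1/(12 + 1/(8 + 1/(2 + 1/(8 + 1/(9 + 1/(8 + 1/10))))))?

11/1, 133/12, 1075/97, 2283/206, 19339/1745, 176334/15911, 1430011/129033, 14476444/1306241

Using the convergent recurrence p_i = a_i*p_{i-1} + p_{i-2}, q_i = a_i*q_{i-1} + q_{i-2} with p_{-2}=0, p_{-1}=1, q_{-2}=1, q_{-1}=0:
  i=0: a_0=11, p_0 = 11*1 + 0 = 11, q_0 = 11*0 + 1 = 1.
  i=1: a_1=12, p_1 = 12*11 + 1 = 133, q_1 = 12*1 + 0 = 12.
  i=2: a_2=8, p_2 = 8*133 + 11 = 1075, q_2 = 8*12 + 1 = 97.
  i=3: a_3=2, p_3 = 2*1075 + 133 = 2283, q_3 = 2*97 + 12 = 206.
  i=4: a_4=8, p_4 = 8*2283 + 1075 = 19339, q_4 = 8*206 + 97 = 1745.
  i=5: a_5=9, p_5 = 9*19339 + 2283 = 176334, q_5 = 9*1745 + 206 = 15911.
  i=6: a_6=8, p_6 = 8*176334 + 19339 = 1430011, q_6 = 8*15911 + 1745 = 129033.
  i=7: a_7=10, p_7 = 10*1430011 + 176334 = 14476444, q_7 = 10*129033 + 15911 = 1306241.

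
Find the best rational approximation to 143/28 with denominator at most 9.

Expand x = 143/28 as a continued fraction with the Euclidean algorithm:
  143 = 5*28 + 3, so a_0 = 5.
  28 = 9*3 + 1, so a_1 = 9.
  3 = 3*1 + 0, so a_2 = 3.
so x = [5; 9, 3].
Convergents (p_i = a_i*p_{i-1} + p_{i-2}, q_i = a_i*q_{i-1} + q_{i-2} with p_{-2}=0, p_{-1}=1, q_{-2}=1, q_{-1}=0), until the denominator exceeds 9:
  i=0: a_0=5, p_0 = 5*1 + 0 = 5, q_0 = 5*0 + 1 = 1.
  i=1: a_1=9, p_1 = 9*5 + 1 = 46, q_1 = 9*1 + 0 = 9.
  i=2: a_2=3, p_2 = 3*46 + 5 = 143, q_2 = 3*9 + 1 = 28.
q_2 = 28 > 9, so the last convergent with denominator <= 9 is p_1/q_1 = 46/9.
The closest fraction with denominator <= 9 is either p_1/q_1 or the intermediate fraction (k*p_1 + p_0)/(k*q_1 + q_0) with the largest k >= 1 whose denominator stays <= 9; these approach x as k grows, and every other convergent or intermediate fraction in range is farther away.
Largest k: floor((9 - q_0)/q_1) = floor((9 - 1)/9) = 0.
Since k = 0, no intermediate fraction beyond p_1/q_1 has denominator <= 9, so the convergent 46/9 is the closest (its error is |143*9 - 46*28|/(28*9) = 1/252).

46/9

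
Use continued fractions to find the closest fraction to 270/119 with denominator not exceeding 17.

Expand x = 270/119 as a continued fraction with the Euclidean algorithm:
  270 = 2*119 + 32, so a_0 = 2.
  119 = 3*32 + 23, so a_1 = 3.
  32 = 1*23 + 9, so a_2 = 1.
  23 = 2*9 + 5, so a_3 = 2.
  9 = 1*5 + 4, so a_4 = 1.
  5 = 1*4 + 1, so a_5 = 1.
  4 = 4*1 + 0, so a_6 = 4.
so x = [2; 3, 1, 2, 1, 1, 4].
Convergents (p_i = a_i*p_{i-1} + p_{i-2}, q_i = a_i*q_{i-1} + q_{i-2} with p_{-2}=0, p_{-1}=1, q_{-2}=1, q_{-1}=0), until the denominator exceeds 17:
  i=0: a_0=2, p_0 = 2*1 + 0 = 2, q_0 = 2*0 + 1 = 1.
  i=1: a_1=3, p_1 = 3*2 + 1 = 7, q_1 = 3*1 + 0 = 3.
  i=2: a_2=1, p_2 = 1*7 + 2 = 9, q_2 = 1*3 + 1 = 4.
  i=3: a_3=2, p_3 = 2*9 + 7 = 25, q_3 = 2*4 + 3 = 11.
  i=4: a_4=1, p_4 = 1*25 + 9 = 34, q_4 = 1*11 + 4 = 15.
  i=5: a_5=1, p_5 = 1*34 + 25 = 59, q_5 = 1*15 + 11 = 26.
q_5 = 26 > 17, so the last convergent with denominator <= 17 is p_4/q_4 = 34/15.
The closest fraction with denominator <= 17 is either p_4/q_4 or the intermediate fraction (k*p_4 + p_3)/(k*q_4 + q_3) with the largest k >= 1 whose denominator stays <= 17; these approach x as k grows, and every other convergent or intermediate fraction in range is farther away.
Largest k: floor((17 - q_3)/q_4) = floor((17 - 11)/15) = 0.
Since k = 0, no intermediate fraction beyond p_4/q_4 has denominator <= 17, so the convergent 34/15 is the closest (its error is |270*15 - 34*119|/(119*15) = 4/1785).

34/15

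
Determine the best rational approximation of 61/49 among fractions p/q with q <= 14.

Expand x = 61/49 as a continued fraction with the Euclidean algorithm:
  61 = 1*49 + 12, so a_0 = 1.
  49 = 4*12 + 1, so a_1 = 4.
  12 = 12*1 + 0, so a_2 = 12.
so x = [1; 4, 12].
Convergents (p_i = a_i*p_{i-1} + p_{i-2}, q_i = a_i*q_{i-1} + q_{i-2} with p_{-2}=0, p_{-1}=1, q_{-2}=1, q_{-1}=0), until the denominator exceeds 14:
  i=0: a_0=1, p_0 = 1*1 + 0 = 1, q_0 = 1*0 + 1 = 1.
  i=1: a_1=4, p_1 = 4*1 + 1 = 5, q_1 = 4*1 + 0 = 4.
  i=2: a_2=12, p_2 = 12*5 + 1 = 61, q_2 = 12*4 + 1 = 49.
q_2 = 49 > 14, so the last convergent with denominator <= 14 is p_1/q_1 = 5/4.
The closest fraction with denominator <= 14 is either p_1/q_1 or the intermediate fraction (k*p_1 + p_0)/(k*q_1 + q_0) with the largest k >= 1 whose denominator stays <= 14; these approach x as k grows, and every other convergent or intermediate fraction in range is farther away.
Largest k: floor((14 - q_0)/q_1) = floor((14 - 1)/4) = 3.
That gives (3*5 + 1)/(3*4 + 1) = 16/13.
Compare the errors: |x - 5/4| = |61*4 - 5*49|/(49*4) = 1/196, and |x - 16/13| = |61*13 - 16*49|/(49*13) = 9/637.
Cross-multiplying, 1*637 = 637 < 1764 = 9*196, so 1/196 is smaller: the convergent 5/4 is closer to x than 16/13.

5/4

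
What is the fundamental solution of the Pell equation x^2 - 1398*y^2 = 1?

(x, y) = (4866437, 130154)

First expand sqrt(1398) as a continued fraction. With x_i = (sqrt(1398) + m_i)/d_i and (m_0, d_0) = (0, 1): a_0 = floor(sqrt(1398)) = 37, since 37^2 = 1369 <= 1398 < 1444 = 38^2.
Iterate m_{i+1} = d_i*a_i - m_i, d_{i+1} = (1398 - m_{i+1}^2)/d_i, a_{i+1} = floor((a_0 + m_{i+1})/d_{i+1}):
  m_1 = 1*37 - 0 = 37, d_1 = (1398 - 37^2)/1 = 29/1 = 29, a_1 = floor((37 + 37)/29) = 2.
  m_2 = 29*2 - 37 = 21, d_2 = (1398 - 21^2)/29 = 957/29 = 33, a_2 = floor((37 + 21)/33) = 1.
  m_3 = 33*1 - 21 = 12, d_3 = (1398 - 12^2)/33 = 1254/33 = 38, a_3 = floor((37 + 12)/38) = 1.
  m_4 = 38*1 - 12 = 26, d_4 = (1398 - 26^2)/38 = 722/38 = 19, a_4 = floor((37 + 26)/19) = 3.
  m_5 = 19*3 - 26 = 31, d_5 = (1398 - 31^2)/19 = 437/19 = 23, a_5 = floor((37 + 31)/23) = 2.
  m_6 = 23*2 - 31 = 15, d_6 = (1398 - 15^2)/23 = 1173/23 = 51, a_6 = floor((37 + 15)/51) = 1.
  m_7 = 51*1 - 15 = 36, d_7 = (1398 - 36^2)/51 = 102/51 = 2, a_7 = floor((37 + 36)/2) = 36.
  m_8 = 2*36 - 36 = 36, d_8 = (1398 - 36^2)/2 = 102/2 = 51, a_8 = floor((37 + 36)/51) = 1.
  m_9 = 51*1 - 36 = 15, d_9 = (1398 - 15^2)/51 = 1173/51 = 23, a_9 = floor((37 + 15)/23) = 2.
  m_10 = 23*2 - 15 = 31, d_10 = (1398 - 31^2)/23 = 437/23 = 19, a_10 = floor((37 + 31)/19) = 3.
  m_11 = 19*3 - 31 = 26, d_11 = (1398 - 26^2)/19 = 722/19 = 38, a_11 = floor((37 + 26)/38) = 1.
  m_12 = 38*1 - 26 = 12, d_12 = (1398 - 12^2)/38 = 1254/38 = 33, a_12 = floor((37 + 12)/33) = 1.
  m_13 = 33*1 - 12 = 21, d_13 = (1398 - 21^2)/33 = 957/33 = 29, a_13 = floor((37 + 21)/29) = 2.
  m_14 = 29*2 - 21 = 37, d_14 = (1398 - 37^2)/29 = 29/29 = 1, a_14 = floor((37 + 37)/1) = 74.
  m_15 = 1*74 - 37 = 37, d_15 = (1398 - 37^2)/1 = 29/1 = 29: (m_15, d_15) = (m_1, d_1) = (37, 29), so from here the quotients repeat a_1, ..., a_14; the period length is 14.
So sqrt(1398) = [37; (2, 1, 1, 3, 2, 1, 36, 1, 2, 3, 1, 1, 2, 74)] with period length k = 14.
k is even, so the fundamental solution of x^2 - 1398y^2 = 1 is (p_{k-1}, q_{k-1}) = (p_13, q_13); compute convergents through index 13.
Convergents (p_i = a_i*p_{i-1} + p_{i-2}, q_i = a_i*q_{i-1} + q_{i-2} with p_{-2}=0, p_{-1}=1, q_{-2}=1, q_{-1}=0):
  i=0: a_0=37, p_0 = 37*1 + 0 = 37, q_0 = 37*0 + 1 = 1.
  i=1: a_1=2, p_1 = 2*37 + 1 = 75, q_1 = 2*1 + 0 = 2.
  i=2: a_2=1, p_2 = 1*75 + 37 = 112, q_2 = 1*2 + 1 = 3.
  i=3: a_3=1, p_3 = 1*112 + 75 = 187, q_3 = 1*3 + 2 = 5.
  i=4: a_4=3, p_4 = 3*187 + 112 = 673, q_4 = 3*5 + 3 = 18.
  i=5: a_5=2, p_5 = 2*673 + 187 = 1533, q_5 = 2*18 + 5 = 41.
  i=6: a_6=1, p_6 = 1*1533 + 673 = 2206, q_6 = 1*41 + 18 = 59.
  i=7: a_7=36, p_7 = 36*2206 + 1533 = 80949, q_7 = 36*59 + 41 = 2165.
  i=8: a_8=1, p_8 = 1*80949 + 2206 = 83155, q_8 = 1*2165 + 59 = 2224.
  i=9: a_9=2, p_9 = 2*83155 + 80949 = 247259, q_9 = 2*2224 + 2165 = 6613.
  i=10: a_10=3, p_10 = 3*247259 + 83155 = 824932, q_10 = 3*6613 + 2224 = 22063.
  i=11: a_11=1, p_11 = 1*824932 + 247259 = 1072191, q_11 = 1*22063 + 6613 = 28676.
  i=12: a_12=1, p_12 = 1*1072191 + 824932 = 1897123, q_12 = 1*28676 + 22063 = 50739.
  i=13: a_13=2, p_13 = 2*1897123 + 1072191 = 4866437, q_13 = 2*50739 + 28676 = 130154.
Check: 4866437^2 - 1398*130154^2 = 23682209074969 - 23682209074968 = 1, so (x, y) = (4866437, 130154) solves the equation, and by the theorem it is the least positive solution.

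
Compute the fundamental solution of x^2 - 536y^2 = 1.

First expand sqrt(536) as a continued fraction. With x_i = (sqrt(536) + m_i)/d_i and (m_0, d_0) = (0, 1): a_0 = floor(sqrt(536)) = 23, since 23^2 = 529 <= 536 < 576 = 24^2.
Iterate m_{i+1} = d_i*a_i - m_i, d_{i+1} = (536 - m_{i+1}^2)/d_i, a_{i+1} = floor((a_0 + m_{i+1})/d_{i+1}):
  m_1 = 1*23 - 0 = 23, d_1 = (536 - 23^2)/1 = 7/1 = 7, a_1 = floor((23 + 23)/7) = 6.
  m_2 = 7*6 - 23 = 19, d_2 = (536 - 19^2)/7 = 175/7 = 25, a_2 = floor((23 + 19)/25) = 1.
  m_3 = 25*1 - 19 = 6, d_3 = (536 - 6^2)/25 = 500/25 = 20, a_3 = floor((23 + 6)/20) = 1.
  m_4 = 20*1 - 6 = 14, d_4 = (536 - 14^2)/20 = 340/20 = 17, a_4 = floor((23 + 14)/17) = 2.
  m_5 = 17*2 - 14 = 20, d_5 = (536 - 20^2)/17 = 136/17 = 8, a_5 = floor((23 + 20)/8) = 5.
  m_6 = 8*5 - 20 = 20, d_6 = (536 - 20^2)/8 = 136/8 = 17, a_6 = floor((23 + 20)/17) = 2.
  m_7 = 17*2 - 20 = 14, d_7 = (536 - 14^2)/17 = 340/17 = 20, a_7 = floor((23 + 14)/20) = 1.
  m_8 = 20*1 - 14 = 6, d_8 = (536 - 6^2)/20 = 500/20 = 25, a_8 = floor((23 + 6)/25) = 1.
  m_9 = 25*1 - 6 = 19, d_9 = (536 - 19^2)/25 = 175/25 = 7, a_9 = floor((23 + 19)/7) = 6.
  m_10 = 7*6 - 19 = 23, d_10 = (536 - 23^2)/7 = 7/7 = 1, a_10 = floor((23 + 23)/1) = 46.
  m_11 = 1*46 - 23 = 23, d_11 = (536 - 23^2)/1 = 7/1 = 7: (m_11, d_11) = (m_1, d_1) = (23, 7), so from here the quotients repeat a_1, ..., a_10; the period length is 10.
So sqrt(536) = [23; (6, 1, 1, 2, 5, 2, 1, 1, 6, 46)] with period length k = 10.
k is even, so the fundamental solution of x^2 - 536y^2 = 1 is (p_{k-1}, q_{k-1}) = (p_9, q_9); compute convergents through index 9.
Convergents (p_i = a_i*p_{i-1} + p_{i-2}, q_i = a_i*q_{i-1} + q_{i-2} with p_{-2}=0, p_{-1}=1, q_{-2}=1, q_{-1}=0):
  i=0: a_0=23, p_0 = 23*1 + 0 = 23, q_0 = 23*0 + 1 = 1.
  i=1: a_1=6, p_1 = 6*23 + 1 = 139, q_1 = 6*1 + 0 = 6.
  i=2: a_2=1, p_2 = 1*139 + 23 = 162, q_2 = 1*6 + 1 = 7.
  i=3: a_3=1, p_3 = 1*162 + 139 = 301, q_3 = 1*7 + 6 = 13.
  i=4: a_4=2, p_4 = 2*301 + 162 = 764, q_4 = 2*13 + 7 = 33.
  i=5: a_5=5, p_5 = 5*764 + 301 = 4121, q_5 = 5*33 + 13 = 178.
  i=6: a_6=2, p_6 = 2*4121 + 764 = 9006, q_6 = 2*178 + 33 = 389.
  i=7: a_7=1, p_7 = 1*9006 + 4121 = 13127, q_7 = 1*389 + 178 = 567.
  i=8: a_8=1, p_8 = 1*13127 + 9006 = 22133, q_8 = 1*567 + 389 = 956.
  i=9: a_9=6, p_9 = 6*22133 + 13127 = 145925, q_9 = 6*956 + 567 = 6303.
Check: 145925^2 - 536*6303^2 = 21294105625 - 21294105624 = 1, so (x, y) = (145925, 6303) solves the equation, and by the theorem it is the least positive solution.

(x, y) = (145925, 6303)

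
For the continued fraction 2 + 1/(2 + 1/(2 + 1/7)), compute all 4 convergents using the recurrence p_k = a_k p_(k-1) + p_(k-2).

Using the convergent recurrence p_i = a_i*p_{i-1} + p_{i-2}, q_i = a_i*q_{i-1} + q_{i-2} with p_{-2}=0, p_{-1}=1, q_{-2}=1, q_{-1}=0:
  i=0: a_0=2, p_0 = 2*1 + 0 = 2, q_0 = 2*0 + 1 = 1.
  i=1: a_1=2, p_1 = 2*2 + 1 = 5, q_1 = 2*1 + 0 = 2.
  i=2: a_2=2, p_2 = 2*5 + 2 = 12, q_2 = 2*2 + 1 = 5.
  i=3: a_3=7, p_3 = 7*12 + 5 = 89, q_3 = 7*5 + 2 = 37.

2/1, 5/2, 12/5, 89/37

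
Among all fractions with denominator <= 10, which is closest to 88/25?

7/2

Expand x = 88/25 as a continued fraction with the Euclidean algorithm:
  88 = 3*25 + 13, so a_0 = 3.
  25 = 1*13 + 12, so a_1 = 1.
  13 = 1*12 + 1, so a_2 = 1.
  12 = 12*1 + 0, so a_3 = 12.
so x = [3; 1, 1, 12].
Convergents (p_i = a_i*p_{i-1} + p_{i-2}, q_i = a_i*q_{i-1} + q_{i-2} with p_{-2}=0, p_{-1}=1, q_{-2}=1, q_{-1}=0), until the denominator exceeds 10:
  i=0: a_0=3, p_0 = 3*1 + 0 = 3, q_0 = 3*0 + 1 = 1.
  i=1: a_1=1, p_1 = 1*3 + 1 = 4, q_1 = 1*1 + 0 = 1.
  i=2: a_2=1, p_2 = 1*4 + 3 = 7, q_2 = 1*1 + 1 = 2.
  i=3: a_3=12, p_3 = 12*7 + 4 = 88, q_3 = 12*2 + 1 = 25.
q_3 = 25 > 10, so the last convergent with denominator <= 10 is p_2/q_2 = 7/2.
The closest fraction with denominator <= 10 is either p_2/q_2 or the intermediate fraction (k*p_2 + p_1)/(k*q_2 + q_1) with the largest k >= 1 whose denominator stays <= 10; these approach x as k grows, and every other convergent or intermediate fraction in range is farther away.
Largest k: floor((10 - q_1)/q_2) = floor((10 - 1)/2) = 4.
That gives (4*7 + 4)/(4*2 + 1) = 32/9.
Compare the errors: |x - 7/2| = |88*2 - 7*25|/(25*2) = 1/50, and |x - 32/9| = |88*9 - 32*25|/(25*9) = 8/225.
Cross-multiplying, 1*225 = 225 < 400 = 8*50, so 1/50 is smaller: the convergent 7/2 is closer to x than 32/9.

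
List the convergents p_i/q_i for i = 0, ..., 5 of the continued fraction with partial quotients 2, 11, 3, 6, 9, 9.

Using the convergent recurrence p_i = a_i*p_{i-1} + p_{i-2}, q_i = a_i*q_{i-1} + q_{i-2} with p_{-2}=0, p_{-1}=1, q_{-2}=1, q_{-1}=0:
  i=0: a_0=2, p_0 = 2*1 + 0 = 2, q_0 = 2*0 + 1 = 1.
  i=1: a_1=11, p_1 = 11*2 + 1 = 23, q_1 = 11*1 + 0 = 11.
  i=2: a_2=3, p_2 = 3*23 + 2 = 71, q_2 = 3*11 + 1 = 34.
  i=3: a_3=6, p_3 = 6*71 + 23 = 449, q_3 = 6*34 + 11 = 215.
  i=4: a_4=9, p_4 = 9*449 + 71 = 4112, q_4 = 9*215 + 34 = 1969.
  i=5: a_5=9, p_5 = 9*4112 + 449 = 37457, q_5 = 9*1969 + 215 = 17936.

2/1, 23/11, 71/34, 449/215, 4112/1969, 37457/17936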